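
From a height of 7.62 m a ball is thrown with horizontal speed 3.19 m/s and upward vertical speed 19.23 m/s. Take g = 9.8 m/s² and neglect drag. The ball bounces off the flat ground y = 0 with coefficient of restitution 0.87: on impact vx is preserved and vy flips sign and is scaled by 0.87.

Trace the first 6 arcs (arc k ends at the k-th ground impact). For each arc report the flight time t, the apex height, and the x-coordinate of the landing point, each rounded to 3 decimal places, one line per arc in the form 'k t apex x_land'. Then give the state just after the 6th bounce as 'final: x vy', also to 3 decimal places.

Arc 1: start y=7.620, vy=19.230 → t=4.287, apex=26.487, x_land=13.676, impact vy=-22.785
  bounce: vy ← 0.87·22.785 = 19.823
Arc 2: start y=0.000, vy=19.823 → t=4.045, apex=20.048, x_land=26.581, impact vy=-19.823
  bounce: vy ← 0.87·19.823 = 17.246
Arc 3: start y=0.000, vy=17.246 → t=3.520, apex=15.174, x_land=37.809, impact vy=-17.246
  bounce: vy ← 0.87·17.246 = 15.004
Arc 4: start y=0.000, vy=15.004 → t=3.062, apex=11.485, x_land=47.576, impact vy=-15.004
  bounce: vy ← 0.87·15.004 = 13.053
Arc 5: start y=0.000, vy=13.053 → t=2.664, apex=8.693, x_land=56.074, impact vy=-13.053
  bounce: vy ← 0.87·13.053 = 11.356
Arc 6: start y=0.000, vy=11.356 → t=2.318, apex=6.580, x_land=63.468, impact vy=-11.356
  bounce: vy ← 0.87·11.356 = 9.880

1 4.287 26.487 13.676
2 4.045 20.048 26.581
3 3.520 15.174 37.809
4 3.062 11.485 47.576
5 2.664 8.693 56.074
6 2.318 6.580 63.468
final: 63.468 9.880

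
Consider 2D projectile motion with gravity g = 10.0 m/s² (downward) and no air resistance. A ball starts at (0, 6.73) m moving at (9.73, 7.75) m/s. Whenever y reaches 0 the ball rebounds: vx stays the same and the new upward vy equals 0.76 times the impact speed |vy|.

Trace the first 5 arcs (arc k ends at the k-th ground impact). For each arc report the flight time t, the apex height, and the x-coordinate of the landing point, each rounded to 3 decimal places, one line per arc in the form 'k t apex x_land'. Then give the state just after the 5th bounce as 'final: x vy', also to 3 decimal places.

1 2.170 9.733 21.116
2 2.121 5.622 41.751
3 1.612 3.247 57.433
4 1.225 1.876 69.352
5 0.931 1.083 78.410
final: 78.410 3.538

Arc 1: start y=6.730, vy=7.750 → t=2.170, apex=9.733, x_land=21.116, impact vy=-13.952
  bounce: vy ← 0.76·13.952 = 10.604
Arc 2: start y=0.000, vy=10.604 → t=2.121, apex=5.622, x_land=41.751, impact vy=-10.604
  bounce: vy ← 0.76·10.604 = 8.059
Arc 3: start y=0.000, vy=8.059 → t=1.612, apex=3.247, x_land=57.433, impact vy=-8.059
  bounce: vy ← 0.76·8.059 = 6.125
Arc 4: start y=0.000, vy=6.125 → t=1.225, apex=1.876, x_land=69.352, impact vy=-6.125
  bounce: vy ← 0.76·6.125 = 4.655
Arc 5: start y=0.000, vy=4.655 → t=0.931, apex=1.083, x_land=78.410, impact vy=-4.655
  bounce: vy ← 0.76·4.655 = 3.538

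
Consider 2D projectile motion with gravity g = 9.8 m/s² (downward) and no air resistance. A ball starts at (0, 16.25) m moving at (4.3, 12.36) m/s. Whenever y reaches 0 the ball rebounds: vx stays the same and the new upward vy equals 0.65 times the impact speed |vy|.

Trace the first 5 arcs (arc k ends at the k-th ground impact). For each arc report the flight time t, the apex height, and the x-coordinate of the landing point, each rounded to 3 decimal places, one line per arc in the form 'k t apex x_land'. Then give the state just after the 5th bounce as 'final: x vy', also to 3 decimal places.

1 3.476 24.044 14.949
2 2.880 10.159 27.331
3 1.872 4.292 35.380
4 1.217 1.813 40.612
5 0.791 0.766 44.013
final: 44.013 2.519

Arc 1: start y=16.250, vy=12.360 → t=3.476, apex=24.044, x_land=14.949, impact vy=-21.709
  bounce: vy ← 0.65·21.709 = 14.111
Arc 2: start y=0.000, vy=14.111 → t=2.880, apex=10.159, x_land=27.331, impact vy=-14.111
  bounce: vy ← 0.65·14.111 = 9.172
Arc 3: start y=0.000, vy=9.172 → t=1.872, apex=4.292, x_land=35.380, impact vy=-9.172
  bounce: vy ← 0.65·9.172 = 5.962
Arc 4: start y=0.000, vy=5.962 → t=1.217, apex=1.813, x_land=40.612, impact vy=-5.962
  bounce: vy ← 0.65·5.962 = 3.875
Arc 5: start y=0.000, vy=3.875 → t=0.791, apex=0.766, x_land=44.013, impact vy=-3.875
  bounce: vy ← 0.65·3.875 = 2.519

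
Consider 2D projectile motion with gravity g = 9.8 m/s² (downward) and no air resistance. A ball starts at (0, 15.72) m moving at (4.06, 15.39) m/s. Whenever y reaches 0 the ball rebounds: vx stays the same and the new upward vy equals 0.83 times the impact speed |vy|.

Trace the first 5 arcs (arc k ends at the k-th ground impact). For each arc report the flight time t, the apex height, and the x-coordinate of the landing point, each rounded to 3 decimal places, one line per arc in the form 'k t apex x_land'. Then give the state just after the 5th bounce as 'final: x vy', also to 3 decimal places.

Arc 1: start y=15.720, vy=15.390 → t=3.952, apex=27.804, x_land=16.047, impact vy=-23.344
  bounce: vy ← 0.83·23.344 = 19.376
Arc 2: start y=0.000, vy=19.376 → t=3.954, apex=19.154, x_land=32.101, impact vy=-19.376
  bounce: vy ← 0.83·19.376 = 16.082
Arc 3: start y=0.000, vy=16.082 → t=3.282, apex=13.195, x_land=45.427, impact vy=-16.082
  bounce: vy ← 0.83·16.082 = 13.348
Arc 4: start y=0.000, vy=13.348 → t=2.724, apex=9.090, x_land=56.486, impact vy=-13.348
  bounce: vy ← 0.83·13.348 = 11.079
Arc 5: start y=0.000, vy=11.079 → t=2.261, apex=6.262, x_land=65.666, impact vy=-11.079
  bounce: vy ← 0.83·11.079 = 9.195

1 3.952 27.804 16.047
2 3.954 19.154 32.101
3 3.282 13.195 45.427
4 2.724 9.090 56.486
5 2.261 6.262 65.666
final: 65.666 9.195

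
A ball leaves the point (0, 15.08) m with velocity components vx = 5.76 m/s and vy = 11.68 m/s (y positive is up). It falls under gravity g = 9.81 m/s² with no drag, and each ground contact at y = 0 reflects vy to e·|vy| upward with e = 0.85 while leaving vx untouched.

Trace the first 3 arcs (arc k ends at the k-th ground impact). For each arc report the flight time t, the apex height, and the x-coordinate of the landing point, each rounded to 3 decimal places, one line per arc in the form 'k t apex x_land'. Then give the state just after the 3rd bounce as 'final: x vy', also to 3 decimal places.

1 3.310 22.033 19.066
2 3.603 15.919 39.819
3 3.063 11.501 57.460
final: 57.460 12.769

Arc 1: start y=15.080, vy=11.680 → t=3.310, apex=22.033, x_land=19.066, impact vy=-20.792
  bounce: vy ← 0.85·20.792 = 17.673
Arc 2: start y=0.000, vy=17.673 → t=3.603, apex=15.919, x_land=39.819, impact vy=-17.673
  bounce: vy ← 0.85·17.673 = 15.022
Arc 3: start y=0.000, vy=15.022 → t=3.063, apex=11.501, x_land=57.460, impact vy=-15.022
  bounce: vy ← 0.85·15.022 = 12.769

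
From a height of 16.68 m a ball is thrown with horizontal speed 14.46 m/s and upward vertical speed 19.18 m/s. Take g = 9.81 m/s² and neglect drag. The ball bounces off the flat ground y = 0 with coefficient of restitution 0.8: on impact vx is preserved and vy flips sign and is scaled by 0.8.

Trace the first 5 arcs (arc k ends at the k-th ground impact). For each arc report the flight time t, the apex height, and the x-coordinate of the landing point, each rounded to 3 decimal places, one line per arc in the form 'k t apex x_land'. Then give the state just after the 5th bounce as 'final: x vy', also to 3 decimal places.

Arc 1: start y=16.680, vy=19.180 → t=4.643, apex=35.430, x_land=67.134, impact vy=-26.365
  bounce: vy ← 0.8·26.365 = 21.092
Arc 2: start y=0.000, vy=21.092 → t=4.300, apex=22.675, x_land=129.315, impact vy=-21.092
  bounce: vy ← 0.8·21.092 = 16.874
Arc 3: start y=0.000, vy=16.874 → t=3.440, apex=14.512, x_land=179.059, impact vy=-16.874
  bounce: vy ← 0.8·16.874 = 13.499
Arc 4: start y=0.000, vy=13.499 → t=2.752, apex=9.288, x_land=218.854, impact vy=-13.499
  bounce: vy ← 0.8·13.499 = 10.799
Arc 5: start y=0.000, vy=10.799 → t=2.202, apex=5.944, x_land=250.691, impact vy=-10.799
  bounce: vy ← 0.8·10.799 = 8.639

1 4.643 35.430 67.134
2 4.300 22.675 129.315
3 3.440 14.512 179.059
4 2.752 9.288 218.854
5 2.202 5.944 250.691
final: 250.691 8.639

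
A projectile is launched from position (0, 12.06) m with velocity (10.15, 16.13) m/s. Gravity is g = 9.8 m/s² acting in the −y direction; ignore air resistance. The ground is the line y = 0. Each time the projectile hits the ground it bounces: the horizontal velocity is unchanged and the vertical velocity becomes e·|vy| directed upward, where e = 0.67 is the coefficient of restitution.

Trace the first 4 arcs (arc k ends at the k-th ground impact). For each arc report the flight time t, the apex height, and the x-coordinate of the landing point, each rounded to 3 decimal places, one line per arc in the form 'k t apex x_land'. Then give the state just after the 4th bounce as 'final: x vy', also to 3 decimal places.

Arc 1: start y=12.060, vy=16.130 → t=3.920, apex=25.334, x_land=39.785, impact vy=-22.283
  bounce: vy ← 0.67·22.283 = 14.930
Arc 2: start y=0.000, vy=14.930 → t=3.047, apex=11.373, x_land=70.712, impact vy=-14.930
  bounce: vy ← 0.67·14.930 = 10.003
Arc 3: start y=0.000, vy=10.003 → t=2.041, apex=5.105, x_land=91.432, impact vy=-10.003
  bounce: vy ← 0.67·10.003 = 6.702
Arc 4: start y=0.000, vy=6.702 → t=1.368, apex=2.292, x_land=105.315, impact vy=-6.702
  bounce: vy ← 0.67·6.702 = 4.490

1 3.920 25.334 39.785
2 3.047 11.373 70.712
3 2.041 5.105 91.432
4 1.368 2.292 105.315
final: 105.315 4.490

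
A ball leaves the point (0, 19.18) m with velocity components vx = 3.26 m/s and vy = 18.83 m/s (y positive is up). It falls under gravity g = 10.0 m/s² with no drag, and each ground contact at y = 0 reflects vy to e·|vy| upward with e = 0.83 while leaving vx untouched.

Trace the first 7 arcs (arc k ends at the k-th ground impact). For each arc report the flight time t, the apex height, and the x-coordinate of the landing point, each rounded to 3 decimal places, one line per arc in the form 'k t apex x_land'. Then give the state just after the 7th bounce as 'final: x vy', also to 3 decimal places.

Arc 1: start y=19.180, vy=18.830 → t=4.600, apex=36.908, x_land=14.996, impact vy=-27.169
  bounce: vy ← 0.83·27.169 = 22.550
Arc 2: start y=0.000, vy=22.550 → t=4.510, apex=25.426, x_land=29.699, impact vy=-22.550
  bounce: vy ← 0.83·22.550 = 18.717
Arc 3: start y=0.000, vy=18.717 → t=3.743, apex=17.516, x_land=41.902, impact vy=-18.717
  bounce: vy ← 0.83·18.717 = 15.535
Arc 4: start y=0.000, vy=15.535 → t=3.107, apex=12.067, x_land=52.031, impact vy=-15.535
  bounce: vy ← 0.83·15.535 = 12.894
Arc 5: start y=0.000, vy=12.894 → t=2.579, apex=8.313, x_land=60.438, impact vy=-12.894
  bounce: vy ← 0.83·12.894 = 10.702
Arc 6: start y=0.000, vy=10.702 → t=2.140, apex=5.727, x_land=67.416, impact vy=-10.702
  bounce: vy ← 0.83·10.702 = 8.883
Arc 7: start y=0.000, vy=8.883 → t=1.777, apex=3.945, x_land=73.207, impact vy=-8.883
  bounce: vy ← 0.83·8.883 = 7.373

1 4.600 36.908 14.996
2 4.510 25.426 29.699
3 3.743 17.516 41.902
4 3.107 12.067 52.031
5 2.579 8.313 60.438
6 2.140 5.727 67.416
7 1.777 3.945 73.207
final: 73.207 7.373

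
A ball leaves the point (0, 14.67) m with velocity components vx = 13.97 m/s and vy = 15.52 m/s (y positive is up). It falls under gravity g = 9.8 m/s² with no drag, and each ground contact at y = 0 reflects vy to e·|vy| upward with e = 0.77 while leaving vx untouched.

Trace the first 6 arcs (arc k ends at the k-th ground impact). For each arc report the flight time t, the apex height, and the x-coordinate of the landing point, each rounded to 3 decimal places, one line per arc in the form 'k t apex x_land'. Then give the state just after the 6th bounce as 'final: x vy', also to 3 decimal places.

1 3.929 26.959 54.892
2 3.612 15.984 105.355
3 2.781 9.477 144.212
4 2.142 5.619 174.131
5 1.649 3.331 197.169
6 1.270 1.975 214.909
final: 214.909 4.791

Arc 1: start y=14.670, vy=15.520 → t=3.929, apex=26.959, x_land=54.892, impact vy=-22.987
  bounce: vy ← 0.77·22.987 = 17.700
Arc 2: start y=0.000, vy=17.700 → t=3.612, apex=15.984, x_land=105.355, impact vy=-17.700
  bounce: vy ← 0.77·17.700 = 13.629
Arc 3: start y=0.000, vy=13.629 → t=2.781, apex=9.477, x_land=144.212, impact vy=-13.629
  bounce: vy ← 0.77·13.629 = 10.494
Arc 4: start y=0.000, vy=10.494 → t=2.142, apex=5.619, x_land=174.131, impact vy=-10.494
  bounce: vy ← 0.77·10.494 = 8.081
Arc 5: start y=0.000, vy=8.081 → t=1.649, apex=3.331, x_land=197.169, impact vy=-8.081
  bounce: vy ← 0.77·8.081 = 6.222
Arc 6: start y=0.000, vy=6.222 → t=1.270, apex=1.975, x_land=214.909, impact vy=-6.222
  bounce: vy ← 0.77·6.222 = 4.791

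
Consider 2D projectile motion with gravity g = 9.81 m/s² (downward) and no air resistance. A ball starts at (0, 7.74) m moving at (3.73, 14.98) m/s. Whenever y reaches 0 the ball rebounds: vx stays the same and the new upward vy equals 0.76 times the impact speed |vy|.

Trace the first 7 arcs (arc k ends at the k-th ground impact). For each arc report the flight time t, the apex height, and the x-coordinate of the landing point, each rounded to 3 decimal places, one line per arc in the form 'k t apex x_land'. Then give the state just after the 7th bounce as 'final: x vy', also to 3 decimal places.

1 3.504 19.177 13.071
2 3.006 11.077 24.282
3 2.284 6.398 32.802
4 1.736 3.695 39.277
5 1.319 2.135 44.198
6 1.003 1.233 47.938
7 0.762 0.712 50.781
final: 50.781 2.841

Arc 1: start y=7.740, vy=14.980 → t=3.504, apex=19.177, x_land=13.071, impact vy=-19.397
  bounce: vy ← 0.76·19.397 = 14.742
Arc 2: start y=0.000, vy=14.742 → t=3.006, apex=11.077, x_land=24.282, impact vy=-14.742
  bounce: vy ← 0.76·14.742 = 11.204
Arc 3: start y=0.000, vy=11.204 → t=2.284, apex=6.398, x_land=32.802, impact vy=-11.204
  bounce: vy ← 0.76·11.204 = 8.515
Arc 4: start y=0.000, vy=8.515 → t=1.736, apex=3.695, x_land=39.277, impact vy=-8.515
  bounce: vy ← 0.76·8.515 = 6.471
Arc 5: start y=0.000, vy=6.471 → t=1.319, apex=2.135, x_land=44.198, impact vy=-6.471
  bounce: vy ← 0.76·6.471 = 4.918
Arc 6: start y=0.000, vy=4.918 → t=1.003, apex=1.233, x_land=47.938, impact vy=-4.918
  bounce: vy ← 0.76·4.918 = 3.738
Arc 7: start y=0.000, vy=3.738 → t=0.762, apex=0.712, x_land=50.781, impact vy=-3.738
  bounce: vy ← 0.76·3.738 = 2.841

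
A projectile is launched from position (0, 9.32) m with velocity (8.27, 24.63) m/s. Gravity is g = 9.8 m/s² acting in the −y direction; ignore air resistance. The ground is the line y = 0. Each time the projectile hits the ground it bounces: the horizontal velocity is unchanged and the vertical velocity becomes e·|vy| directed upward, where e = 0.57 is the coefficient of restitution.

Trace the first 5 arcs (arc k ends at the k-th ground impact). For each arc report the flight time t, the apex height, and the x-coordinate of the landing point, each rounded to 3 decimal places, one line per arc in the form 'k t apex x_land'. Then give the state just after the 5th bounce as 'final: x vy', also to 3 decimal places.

1 5.380 40.271 44.493
2 3.268 13.084 71.521
3 1.863 4.251 86.927
4 1.062 1.381 95.708
5 0.605 0.449 100.713
final: 100.713 1.690

Arc 1: start y=9.320, vy=24.630 → t=5.380, apex=40.271, x_land=44.493, impact vy=-28.095
  bounce: vy ← 0.57·28.095 = 16.014
Arc 2: start y=0.000, vy=16.014 → t=3.268, apex=13.084, x_land=71.521, impact vy=-16.014
  bounce: vy ← 0.57·16.014 = 9.128
Arc 3: start y=0.000, vy=9.128 → t=1.863, apex=4.251, x_land=86.927, impact vy=-9.128
  bounce: vy ← 0.57·9.128 = 5.203
Arc 4: start y=0.000, vy=5.203 → t=1.062, apex=1.381, x_land=95.708, impact vy=-5.203
  bounce: vy ← 0.57·5.203 = 2.966
Arc 5: start y=0.000, vy=2.966 → t=0.605, apex=0.449, x_land=100.713, impact vy=-2.966
  bounce: vy ← 0.57·2.966 = 1.690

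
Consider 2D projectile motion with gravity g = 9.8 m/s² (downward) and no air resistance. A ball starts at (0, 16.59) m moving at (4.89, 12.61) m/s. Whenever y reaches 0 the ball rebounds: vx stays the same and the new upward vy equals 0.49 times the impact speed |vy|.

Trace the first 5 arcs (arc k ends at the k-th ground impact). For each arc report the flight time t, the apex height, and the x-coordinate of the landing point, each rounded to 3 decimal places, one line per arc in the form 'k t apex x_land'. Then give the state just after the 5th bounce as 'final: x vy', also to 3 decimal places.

Arc 1: start y=16.590, vy=12.610 → t=3.532, apex=24.703, x_land=17.272, impact vy=-22.004
  bounce: vy ← 0.49·22.004 = 10.782
Arc 2: start y=0.000, vy=10.782 → t=2.200, apex=5.931, x_land=28.032, impact vy=-10.782
  bounce: vy ← 0.49·10.782 = 5.283
Arc 3: start y=0.000, vy=5.283 → t=1.078, apex=1.424, x_land=33.304, impact vy=-5.283
  bounce: vy ← 0.49·5.283 = 2.589
Arc 4: start y=0.000, vy=2.589 → t=0.528, apex=0.342, x_land=35.887, impact vy=-2.589
  bounce: vy ← 0.49·2.589 = 1.268
Arc 5: start y=0.000, vy=1.268 → t=0.259, apex=0.082, x_land=37.153, impact vy=-1.268
  bounce: vy ← 0.49·1.268 = 0.622

1 3.532 24.703 17.272
2 2.200 5.931 28.032
3 1.078 1.424 33.304
4 0.528 0.342 35.887
5 0.259 0.082 37.153
final: 37.153 0.622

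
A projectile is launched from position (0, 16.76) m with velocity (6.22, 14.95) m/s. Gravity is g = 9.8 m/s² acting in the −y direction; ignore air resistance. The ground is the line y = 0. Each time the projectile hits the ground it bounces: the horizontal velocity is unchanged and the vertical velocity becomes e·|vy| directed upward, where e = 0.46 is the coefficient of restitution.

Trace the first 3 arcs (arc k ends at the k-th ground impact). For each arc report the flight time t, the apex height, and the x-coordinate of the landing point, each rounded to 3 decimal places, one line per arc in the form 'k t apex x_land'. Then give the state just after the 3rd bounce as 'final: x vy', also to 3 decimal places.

Arc 1: start y=16.760, vy=14.950 → t=3.923, apex=28.163, x_land=24.401, impact vy=-23.495
  bounce: vy ← 0.46·23.495 = 10.808
Arc 2: start y=0.000, vy=10.808 → t=2.206, apex=5.959, x_land=38.120, impact vy=-10.808
  bounce: vy ← 0.46·10.808 = 4.971
Arc 3: start y=0.000, vy=4.971 → t=1.015, apex=1.261, x_land=44.430, impact vy=-4.971
  bounce: vy ← 0.46·4.971 = 2.287

1 3.923 28.163 24.401
2 2.206 5.959 38.120
3 1.015 1.261 44.430
final: 44.430 2.287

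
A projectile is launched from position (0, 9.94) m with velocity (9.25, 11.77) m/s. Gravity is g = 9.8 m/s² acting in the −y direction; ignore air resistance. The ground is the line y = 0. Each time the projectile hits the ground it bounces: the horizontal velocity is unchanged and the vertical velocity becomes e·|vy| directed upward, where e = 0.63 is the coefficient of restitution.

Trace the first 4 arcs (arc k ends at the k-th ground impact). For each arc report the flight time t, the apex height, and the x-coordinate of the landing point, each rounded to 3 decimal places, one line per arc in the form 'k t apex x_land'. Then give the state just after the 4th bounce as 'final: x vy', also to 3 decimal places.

Arc 1: start y=9.940, vy=11.770 → t=3.064, apex=17.008, x_land=28.343, impact vy=-18.258
  bounce: vy ← 0.63·18.258 = 11.503
Arc 2: start y=0.000, vy=11.503 → t=2.347, apex=6.750, x_land=50.057, impact vy=-11.503
  bounce: vy ← 0.63·11.503 = 7.247
Arc 3: start y=0.000, vy=7.247 → t=1.479, apex=2.679, x_land=63.737, impact vy=-7.247
  bounce: vy ← 0.63·7.247 = 4.565
Arc 4: start y=0.000, vy=4.565 → t=0.932, apex=1.063, x_land=72.355, impact vy=-4.565
  bounce: vy ← 0.63·4.565 = 2.876

1 3.064 17.008 28.343
2 2.347 6.750 50.057
3 1.479 2.679 63.737
4 0.932 1.063 72.355
final: 72.355 2.876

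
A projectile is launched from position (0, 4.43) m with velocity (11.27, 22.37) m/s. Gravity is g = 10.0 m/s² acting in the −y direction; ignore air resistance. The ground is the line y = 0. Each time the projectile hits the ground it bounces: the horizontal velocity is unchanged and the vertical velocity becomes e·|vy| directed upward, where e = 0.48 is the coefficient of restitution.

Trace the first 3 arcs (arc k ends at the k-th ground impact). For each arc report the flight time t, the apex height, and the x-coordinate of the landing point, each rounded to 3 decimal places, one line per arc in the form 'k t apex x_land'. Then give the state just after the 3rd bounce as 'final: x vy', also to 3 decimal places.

Arc 1: start y=4.430, vy=22.370 → t=4.664, apex=29.451, x_land=52.563, impact vy=-24.270
  bounce: vy ← 0.48·24.270 = 11.649
Arc 2: start y=0.000, vy=11.649 → t=2.330, apex=6.785, x_land=78.821, impact vy=-11.649
  bounce: vy ← 0.48·11.649 = 5.592
Arc 3: start y=0.000, vy=5.592 → t=1.118, apex=1.563, x_land=91.425, impact vy=-5.592
  bounce: vy ← 0.48·5.592 = 2.684

1 4.664 29.451 52.563
2 2.330 6.785 78.821
3 1.118 1.563 91.425
final: 91.425 2.684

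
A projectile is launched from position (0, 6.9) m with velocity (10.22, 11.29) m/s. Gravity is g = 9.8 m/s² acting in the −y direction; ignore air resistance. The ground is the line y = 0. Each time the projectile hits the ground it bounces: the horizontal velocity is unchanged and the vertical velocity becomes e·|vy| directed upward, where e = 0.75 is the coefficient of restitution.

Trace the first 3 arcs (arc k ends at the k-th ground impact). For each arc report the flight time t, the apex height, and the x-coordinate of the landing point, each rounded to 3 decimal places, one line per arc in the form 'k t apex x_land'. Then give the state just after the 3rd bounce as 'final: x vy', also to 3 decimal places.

1 2.806 13.403 28.677
2 2.481 7.539 54.031
3 1.861 4.241 73.046
final: 73.046 6.838

Arc 1: start y=6.900, vy=11.290 → t=2.806, apex=13.403, x_land=28.677, impact vy=-16.208
  bounce: vy ← 0.75·16.208 = 12.156
Arc 2: start y=0.000, vy=12.156 → t=2.481, apex=7.539, x_land=54.031, impact vy=-12.156
  bounce: vy ← 0.75·12.156 = 9.117
Arc 3: start y=0.000, vy=9.117 → t=1.861, apex=4.241, x_land=73.046, impact vy=-9.117
  bounce: vy ← 0.75·9.117 = 6.838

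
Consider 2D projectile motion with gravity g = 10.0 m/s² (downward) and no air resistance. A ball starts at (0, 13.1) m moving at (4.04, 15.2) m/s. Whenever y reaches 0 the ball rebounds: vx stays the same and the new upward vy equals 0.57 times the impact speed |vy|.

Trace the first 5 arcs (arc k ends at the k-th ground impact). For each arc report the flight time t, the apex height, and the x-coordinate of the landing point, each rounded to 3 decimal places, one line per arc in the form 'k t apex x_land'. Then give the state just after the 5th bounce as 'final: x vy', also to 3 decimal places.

Arc 1: start y=13.100, vy=15.200 → t=3.740, apex=24.652, x_land=15.111, impact vy=-22.205
  bounce: vy ← 0.57·22.205 = 12.657
Arc 2: start y=0.000, vy=12.657 → t=2.531, apex=8.009, x_land=25.338, impact vy=-12.657
  bounce: vy ← 0.57·12.657 = 7.214
Arc 3: start y=0.000, vy=7.214 → t=1.443, apex=2.602, x_land=31.167, impact vy=-7.214
  bounce: vy ← 0.57·7.214 = 4.112
Arc 4: start y=0.000, vy=4.112 → t=0.822, apex=0.845, x_land=34.490, impact vy=-4.112
  bounce: vy ← 0.57·4.112 = 2.344
Arc 5: start y=0.000, vy=2.344 → t=0.469, apex=0.275, x_land=36.384, impact vy=-2.344
  bounce: vy ← 0.57·2.344 = 1.336

1 3.740 24.652 15.111
2 2.531 8.009 25.338
3 1.443 2.602 31.167
4 0.822 0.845 34.490
5 0.469 0.275 36.384
final: 36.384 1.336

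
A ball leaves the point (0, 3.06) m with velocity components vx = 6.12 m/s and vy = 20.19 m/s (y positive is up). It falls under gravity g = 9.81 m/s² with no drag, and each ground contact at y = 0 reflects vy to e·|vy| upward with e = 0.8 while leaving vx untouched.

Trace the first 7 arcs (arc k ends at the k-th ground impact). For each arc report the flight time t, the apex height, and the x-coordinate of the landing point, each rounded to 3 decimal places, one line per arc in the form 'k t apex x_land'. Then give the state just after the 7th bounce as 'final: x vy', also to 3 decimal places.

Arc 1: start y=3.060, vy=20.190 → t=4.263, apex=23.837, x_land=26.087, impact vy=-21.626
  bounce: vy ← 0.8·21.626 = 17.301
Arc 2: start y=0.000, vy=17.301 → t=3.527, apex=15.255, x_land=47.673, impact vy=-17.301
  bounce: vy ← 0.8·17.301 = 13.840
Arc 3: start y=0.000, vy=13.840 → t=2.822, apex=9.763, x_land=64.942, impact vy=-13.840
  bounce: vy ← 0.8·13.840 = 11.072
Arc 4: start y=0.000, vy=11.072 → t=2.257, apex=6.249, x_land=78.757, impact vy=-11.072
  bounce: vy ← 0.8·11.072 = 8.858
Arc 5: start y=0.000, vy=8.858 → t=1.806, apex=3.999, x_land=89.809, impact vy=-8.858
  bounce: vy ← 0.8·8.858 = 7.086
Arc 6: start y=0.000, vy=7.086 → t=1.445, apex=2.559, x_land=98.651, impact vy=-7.086
  bounce: vy ← 0.8·7.086 = 5.669
Arc 7: start y=0.000, vy=5.669 → t=1.156, apex=1.638, x_land=105.724, impact vy=-5.669
  bounce: vy ← 0.8·5.669 = 4.535

1 4.263 23.837 26.087
2 3.527 15.255 47.673
3 2.822 9.763 64.942
4 2.257 6.249 78.757
5 1.806 3.999 89.809
6 1.445 2.559 98.651
7 1.156 1.638 105.724
final: 105.724 4.535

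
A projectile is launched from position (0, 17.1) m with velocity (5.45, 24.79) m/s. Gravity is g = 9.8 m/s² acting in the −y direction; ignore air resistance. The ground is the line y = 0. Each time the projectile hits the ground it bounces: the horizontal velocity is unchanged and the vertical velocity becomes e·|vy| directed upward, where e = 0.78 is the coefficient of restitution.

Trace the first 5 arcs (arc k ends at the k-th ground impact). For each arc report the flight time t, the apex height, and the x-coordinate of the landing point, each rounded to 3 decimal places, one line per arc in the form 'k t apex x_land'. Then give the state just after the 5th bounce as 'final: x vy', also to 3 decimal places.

1 5.674 48.454 30.924
2 4.906 29.480 57.660
3 3.826 17.935 78.514
4 2.985 10.912 94.780
5 2.328 6.639 107.467
final: 107.467 8.897

Arc 1: start y=17.100, vy=24.790 → t=5.674, apex=48.454, x_land=30.924, impact vy=-30.817
  bounce: vy ← 0.78·30.817 = 24.037
Arc 2: start y=0.000, vy=24.037 → t=4.906, apex=29.480, x_land=57.660, impact vy=-24.037
  bounce: vy ← 0.78·24.037 = 18.749
Arc 3: start y=0.000, vy=18.749 → t=3.826, apex=17.935, x_land=78.514, impact vy=-18.749
  bounce: vy ← 0.78·18.749 = 14.624
Arc 4: start y=0.000, vy=14.624 → t=2.985, apex=10.912, x_land=94.780, impact vy=-14.624
  bounce: vy ← 0.78·14.624 = 11.407
Arc 5: start y=0.000, vy=11.407 → t=2.328, apex=6.639, x_land=107.467, impact vy=-11.407
  bounce: vy ← 0.78·11.407 = 8.897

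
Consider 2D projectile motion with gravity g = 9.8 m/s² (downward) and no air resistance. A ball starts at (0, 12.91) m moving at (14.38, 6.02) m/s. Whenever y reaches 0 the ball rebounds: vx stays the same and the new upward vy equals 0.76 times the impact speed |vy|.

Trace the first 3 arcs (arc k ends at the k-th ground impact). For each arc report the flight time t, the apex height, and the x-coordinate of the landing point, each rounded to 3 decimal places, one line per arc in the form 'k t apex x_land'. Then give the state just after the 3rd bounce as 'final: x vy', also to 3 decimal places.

Arc 1: start y=12.910, vy=6.020 → t=2.350, apex=14.759, x_land=33.790, impact vy=-17.008
  bounce: vy ← 0.76·17.008 = 12.926
Arc 2: start y=0.000, vy=12.926 → t=2.638, apex=8.525, x_land=71.725, impact vy=-12.926
  bounce: vy ← 0.76·12.926 = 9.824
Arc 3: start y=0.000, vy=9.824 → t=2.005, apex=4.924, x_land=100.555, impact vy=-9.824
  bounce: vy ← 0.76·9.824 = 7.466

1 2.350 14.759 33.790
2 2.638 8.525 71.725
3 2.005 4.924 100.555
final: 100.555 7.466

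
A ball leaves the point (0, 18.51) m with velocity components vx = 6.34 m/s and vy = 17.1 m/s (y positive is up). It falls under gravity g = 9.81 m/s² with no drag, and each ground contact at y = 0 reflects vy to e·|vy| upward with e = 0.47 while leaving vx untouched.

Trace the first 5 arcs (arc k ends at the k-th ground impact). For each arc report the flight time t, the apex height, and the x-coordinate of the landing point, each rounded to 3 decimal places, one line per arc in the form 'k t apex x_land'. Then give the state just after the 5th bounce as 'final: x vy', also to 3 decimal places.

1 4.353 33.414 27.599
2 2.453 7.381 43.153
3 1.153 1.630 50.464
4 0.542 0.360 53.900
5 0.255 0.080 55.515
final: 55.515 0.587

Arc 1: start y=18.510, vy=17.100 → t=4.353, apex=33.414, x_land=27.599, impact vy=-25.604
  bounce: vy ← 0.47·25.604 = 12.034
Arc 2: start y=0.000, vy=12.034 → t=2.453, apex=7.381, x_land=43.153, impact vy=-12.034
  bounce: vy ← 0.47·12.034 = 5.656
Arc 3: start y=0.000, vy=5.656 → t=1.153, apex=1.630, x_land=50.464, impact vy=-5.656
  bounce: vy ← 0.47·5.656 = 2.658
Arc 4: start y=0.000, vy=2.658 → t=0.542, apex=0.360, x_land=53.900, impact vy=-2.658
  bounce: vy ← 0.47·2.658 = 1.249
Arc 5: start y=0.000, vy=1.249 → t=0.255, apex=0.080, x_land=55.515, impact vy=-1.249
  bounce: vy ← 0.47·1.249 = 0.587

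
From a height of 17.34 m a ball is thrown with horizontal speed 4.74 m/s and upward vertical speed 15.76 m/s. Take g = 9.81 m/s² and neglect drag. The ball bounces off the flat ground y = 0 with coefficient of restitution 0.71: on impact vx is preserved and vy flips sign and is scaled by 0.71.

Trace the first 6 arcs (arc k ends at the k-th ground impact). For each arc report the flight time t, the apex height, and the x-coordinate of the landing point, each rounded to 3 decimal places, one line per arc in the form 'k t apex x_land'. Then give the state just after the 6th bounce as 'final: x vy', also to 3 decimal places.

Arc 1: start y=17.340, vy=15.760 → t=4.080, apex=29.999, x_land=19.337, impact vy=-24.261
  bounce: vy ← 0.71·24.261 = 17.225
Arc 2: start y=0.000, vy=17.225 → t=3.512, apex=15.123, x_land=35.983, impact vy=-17.225
  bounce: vy ← 0.71·17.225 = 12.230
Arc 3: start y=0.000, vy=12.230 → t=2.493, apex=7.623, x_land=47.802, impact vy=-12.230
  bounce: vy ← 0.71·12.230 = 8.683
Arc 4: start y=0.000, vy=8.683 → t=1.770, apex=3.843, x_land=56.193, impact vy=-8.683
  bounce: vy ← 0.71·8.683 = 6.165
Arc 5: start y=0.000, vy=6.165 → t=1.257, apex=1.937, x_land=62.150, impact vy=-6.165
  bounce: vy ← 0.71·6.165 = 4.377
Arc 6: start y=0.000, vy=4.377 → t=0.892, apex=0.977, x_land=66.380, impact vy=-4.377
  bounce: vy ← 0.71·4.377 = 3.108

1 4.080 29.999 19.337
2 3.512 15.123 35.983
3 2.493 7.623 47.802
4 1.770 3.843 56.193
5 1.257 1.937 62.150
6 0.892 0.977 66.380
final: 66.380 3.108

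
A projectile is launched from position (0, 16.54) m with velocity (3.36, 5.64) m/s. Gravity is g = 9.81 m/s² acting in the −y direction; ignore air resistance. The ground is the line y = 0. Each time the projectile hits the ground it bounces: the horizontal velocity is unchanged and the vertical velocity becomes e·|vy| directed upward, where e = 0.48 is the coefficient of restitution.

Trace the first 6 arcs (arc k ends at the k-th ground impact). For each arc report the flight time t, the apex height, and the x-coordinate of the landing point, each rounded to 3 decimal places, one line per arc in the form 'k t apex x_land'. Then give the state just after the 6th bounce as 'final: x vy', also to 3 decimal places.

1 2.499 18.161 8.397
2 1.847 4.184 14.604
3 0.887 0.964 17.583
4 0.426 0.222 19.013
5 0.204 0.051 19.700
6 0.098 0.012 20.029
final: 20.029 0.231

Arc 1: start y=16.540, vy=5.640 → t=2.499, apex=18.161, x_land=8.397, impact vy=-18.877
  bounce: vy ← 0.48·18.877 = 9.061
Arc 2: start y=0.000, vy=9.061 → t=1.847, apex=4.184, x_land=14.604, impact vy=-9.061
  bounce: vy ← 0.48·9.061 = 4.349
Arc 3: start y=0.000, vy=4.349 → t=0.887, apex=0.964, x_land=17.583, impact vy=-4.349
  bounce: vy ← 0.48·4.349 = 2.088
Arc 4: start y=0.000, vy=2.088 → t=0.426, apex=0.222, x_land=19.013, impact vy=-2.088
  bounce: vy ← 0.48·2.088 = 1.002
Arc 5: start y=0.000, vy=1.002 → t=0.204, apex=0.051, x_land=19.700, impact vy=-1.002
  bounce: vy ← 0.48·1.002 = 0.481
Arc 6: start y=0.000, vy=0.481 → t=0.098, apex=0.012, x_land=20.029, impact vy=-0.481
  bounce: vy ← 0.48·0.481 = 0.231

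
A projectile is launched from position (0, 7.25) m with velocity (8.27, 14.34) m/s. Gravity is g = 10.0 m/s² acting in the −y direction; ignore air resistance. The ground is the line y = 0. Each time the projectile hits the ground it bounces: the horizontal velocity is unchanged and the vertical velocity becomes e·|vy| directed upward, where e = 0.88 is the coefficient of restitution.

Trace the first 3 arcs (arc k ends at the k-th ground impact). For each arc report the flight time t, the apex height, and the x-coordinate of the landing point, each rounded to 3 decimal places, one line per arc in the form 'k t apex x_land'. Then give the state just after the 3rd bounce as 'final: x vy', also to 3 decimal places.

Arc 1: start y=7.250, vy=14.340 → t=3.307, apex=17.532, x_land=27.345, impact vy=-18.725
  bounce: vy ← 0.88·18.725 = 16.478
Arc 2: start y=0.000, vy=16.478 → t=3.296, apex=13.577, x_land=54.600, impact vy=-16.478
  bounce: vy ← 0.88·16.478 = 14.501
Arc 3: start y=0.000, vy=14.501 → t=2.900, apex=10.514, x_land=78.584, impact vy=-14.501
  bounce: vy ← 0.88·14.501 = 12.761

1 3.307 17.532 27.345
2 3.296 13.577 54.600
3 2.900 10.514 78.584
final: 78.584 12.761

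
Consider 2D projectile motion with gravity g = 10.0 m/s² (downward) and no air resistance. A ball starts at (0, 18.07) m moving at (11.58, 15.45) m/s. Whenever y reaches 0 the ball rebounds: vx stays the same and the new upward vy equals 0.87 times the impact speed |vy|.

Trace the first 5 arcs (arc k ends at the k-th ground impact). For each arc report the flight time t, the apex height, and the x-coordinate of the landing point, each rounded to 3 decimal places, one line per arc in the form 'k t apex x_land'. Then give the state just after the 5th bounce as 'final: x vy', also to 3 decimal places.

Arc 1: start y=18.070, vy=15.450 → t=3.995, apex=30.005, x_land=46.259, impact vy=-24.497
  bounce: vy ← 0.87·24.497 = 21.312
Arc 2: start y=0.000, vy=21.312 → t=4.262, apex=22.711, x_land=95.618, impact vy=-21.312
  bounce: vy ← 0.87·21.312 = 18.542
Arc 3: start y=0.000, vy=18.542 → t=3.708, apex=17.190, x_land=138.561, impact vy=-18.542
  bounce: vy ← 0.87·18.542 = 16.131
Arc 4: start y=0.000, vy=16.131 → t=3.226, apex=13.011, x_land=175.921, impact vy=-16.131
  bounce: vy ← 0.87·16.131 = 14.034
Arc 5: start y=0.000, vy=14.034 → t=2.807, apex=9.848, x_land=208.424, impact vy=-14.034
  bounce: vy ← 0.87·14.034 = 12.210

1 3.995 30.005 46.259
2 4.262 22.711 95.618
3 3.708 17.190 138.561
4 3.226 13.011 175.921
5 2.807 9.848 208.424
final: 208.424 12.210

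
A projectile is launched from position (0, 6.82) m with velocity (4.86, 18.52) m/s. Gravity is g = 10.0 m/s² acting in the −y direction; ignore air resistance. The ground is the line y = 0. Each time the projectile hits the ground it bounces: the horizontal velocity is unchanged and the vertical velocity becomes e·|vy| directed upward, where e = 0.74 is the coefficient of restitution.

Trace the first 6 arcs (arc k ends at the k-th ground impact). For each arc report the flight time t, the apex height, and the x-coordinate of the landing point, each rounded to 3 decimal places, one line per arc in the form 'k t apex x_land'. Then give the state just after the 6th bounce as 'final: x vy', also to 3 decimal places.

Arc 1: start y=6.820, vy=18.520 → t=4.041, apex=23.970, x_land=19.642, impact vy=-21.895
  bounce: vy ← 0.74·21.895 = 16.202
Arc 2: start y=0.000, vy=16.202 → t=3.240, apex=13.126, x_land=35.390, impact vy=-16.202
  bounce: vy ← 0.74·16.202 = 11.990
Arc 3: start y=0.000, vy=11.990 → t=2.398, apex=7.188, x_land=47.044, impact vy=-11.990
  bounce: vy ← 0.74·11.990 = 8.872
Arc 4: start y=0.000, vy=8.872 → t=1.774, apex=3.936, x_land=55.668, impact vy=-8.872
  bounce: vy ← 0.74·8.872 = 6.566
Arc 5: start y=0.000, vy=6.566 → t=1.313, apex=2.155, x_land=62.050, impact vy=-6.566
  bounce: vy ← 0.74·6.566 = 4.859
Arc 6: start y=0.000, vy=4.859 → t=0.972, apex=1.180, x_land=66.772, impact vy=-4.859
  bounce: vy ← 0.74·4.859 = 3.595

1 4.041 23.970 19.642
2 3.240 13.126 35.390
3 2.398 7.188 47.044
4 1.774 3.936 55.668
5 1.313 2.155 62.050
6 0.972 1.180 66.772
final: 66.772 3.595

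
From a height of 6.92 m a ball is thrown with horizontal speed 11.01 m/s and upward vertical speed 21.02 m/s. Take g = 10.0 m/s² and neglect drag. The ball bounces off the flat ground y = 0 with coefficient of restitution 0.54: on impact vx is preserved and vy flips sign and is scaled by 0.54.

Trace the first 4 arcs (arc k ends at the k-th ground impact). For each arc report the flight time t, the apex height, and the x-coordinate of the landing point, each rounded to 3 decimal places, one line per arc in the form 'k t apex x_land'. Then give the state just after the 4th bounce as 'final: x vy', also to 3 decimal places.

1 4.511 29.012 49.664
2 2.602 8.460 78.307
3 1.405 2.467 93.774
4 0.759 0.719 102.126
final: 102.126 2.048

Arc 1: start y=6.920, vy=21.020 → t=4.511, apex=29.012, x_land=49.664, impact vy=-24.088
  bounce: vy ← 0.54·24.088 = 13.008
Arc 2: start y=0.000, vy=13.008 → t=2.602, apex=8.460, x_land=78.307, impact vy=-13.008
  bounce: vy ← 0.54·13.008 = 7.024
Arc 3: start y=0.000, vy=7.024 → t=1.405, apex=2.467, x_land=93.774, impact vy=-7.024
  bounce: vy ← 0.54·7.024 = 3.793
Arc 4: start y=0.000, vy=3.793 → t=0.759, apex=0.719, x_land=102.126, impact vy=-3.793
  bounce: vy ← 0.54·3.793 = 2.048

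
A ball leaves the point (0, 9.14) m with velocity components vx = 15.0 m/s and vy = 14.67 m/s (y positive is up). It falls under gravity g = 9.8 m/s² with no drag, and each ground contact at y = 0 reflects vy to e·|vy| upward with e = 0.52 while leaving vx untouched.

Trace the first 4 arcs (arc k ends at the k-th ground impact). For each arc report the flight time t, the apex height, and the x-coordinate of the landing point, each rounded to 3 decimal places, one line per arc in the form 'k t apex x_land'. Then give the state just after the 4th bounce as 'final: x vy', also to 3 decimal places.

Arc 1: start y=9.140, vy=14.670 → t=3.523, apex=20.120, x_land=52.849, impact vy=-19.858
  bounce: vy ← 0.52·19.858 = 10.326
Arc 2: start y=0.000, vy=10.326 → t=2.107, apex=5.440, x_land=84.461, impact vy=-10.326
  bounce: vy ← 0.52·10.326 = 5.370
Arc 3: start y=0.000, vy=5.370 → t=1.096, apex=1.471, x_land=100.899, impact vy=-5.370
  bounce: vy ← 0.52·5.370 = 2.792
Arc 4: start y=0.000, vy=2.792 → t=0.570, apex=0.398, x_land=109.446, impact vy=-2.792
  bounce: vy ← 0.52·2.792 = 1.452

1 3.523 20.120 52.849
2 2.107 5.440 84.461
3 1.096 1.471 100.899
4 0.570 0.398 109.446
final: 109.446 1.452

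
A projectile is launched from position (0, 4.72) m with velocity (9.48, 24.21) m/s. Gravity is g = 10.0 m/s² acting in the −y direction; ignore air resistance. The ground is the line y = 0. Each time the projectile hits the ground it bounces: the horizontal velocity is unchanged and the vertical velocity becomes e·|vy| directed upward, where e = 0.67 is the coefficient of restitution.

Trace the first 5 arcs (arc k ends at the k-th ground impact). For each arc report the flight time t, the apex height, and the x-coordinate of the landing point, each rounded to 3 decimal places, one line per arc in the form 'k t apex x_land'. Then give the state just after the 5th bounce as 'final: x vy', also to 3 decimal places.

1 5.030 34.026 47.681
2 3.496 15.274 80.820
3 2.342 6.857 103.023
4 1.569 3.078 117.899
5 1.051 1.382 127.866
final: 127.866 3.522

Arc 1: start y=4.720, vy=24.210 → t=5.030, apex=34.026, x_land=47.681, impact vy=-26.087
  bounce: vy ← 0.67·26.087 = 17.478
Arc 2: start y=0.000, vy=17.478 → t=3.496, apex=15.274, x_land=80.820, impact vy=-17.478
  bounce: vy ← 0.67·17.478 = 11.710
Arc 3: start y=0.000, vy=11.710 → t=2.342, apex=6.857, x_land=103.023, impact vy=-11.710
  bounce: vy ← 0.67·11.710 = 7.846
Arc 4: start y=0.000, vy=7.846 → t=1.569, apex=3.078, x_land=117.899, impact vy=-7.846
  bounce: vy ← 0.67·7.846 = 5.257
Arc 5: start y=0.000, vy=5.257 → t=1.051, apex=1.382, x_land=127.866, impact vy=-5.257
  bounce: vy ← 0.67·5.257 = 3.522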